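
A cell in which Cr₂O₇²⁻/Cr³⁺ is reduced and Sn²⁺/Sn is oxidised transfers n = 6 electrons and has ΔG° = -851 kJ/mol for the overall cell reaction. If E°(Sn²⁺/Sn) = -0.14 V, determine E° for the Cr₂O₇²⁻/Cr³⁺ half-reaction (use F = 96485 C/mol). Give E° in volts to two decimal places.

+1.33 V

E°cell = −ΔG°/(nF) = −(-851×10³)/((6)(96485)) = +1.470 V.
Since Cr₂O₇²⁻/Cr³⁺ is the cathode and Sn²⁺/Sn the anode, E°cell = E°(Cr₂O₇²⁻/Cr³⁺) − E°(Sn²⁺/Sn).
So E°(Cr₂O₇²⁻/Cr³⁺) = E°cell + E°(Sn²⁺/Sn) = +1.470 + (-0.14) = +1.33 V.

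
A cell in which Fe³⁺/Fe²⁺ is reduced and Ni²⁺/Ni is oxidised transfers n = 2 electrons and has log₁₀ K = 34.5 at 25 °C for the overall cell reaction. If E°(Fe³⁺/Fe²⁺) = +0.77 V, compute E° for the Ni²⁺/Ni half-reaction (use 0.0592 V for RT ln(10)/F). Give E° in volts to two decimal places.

-0.25 V

E°cell = (0.0592/n)·log K = (0.0592/2)(34.5) = +1.021 V.
Since Fe³⁺/Fe²⁺ is the cathode and Ni²⁺/Ni the anode, E°cell = E°(Fe³⁺/Fe²⁺) − E°(Ni²⁺/Ni).
So E°(Ni²⁺/Ni) = E°(Fe³⁺/Fe²⁺) − E°cell = (+0.77) − (+1.021) = -0.25 V.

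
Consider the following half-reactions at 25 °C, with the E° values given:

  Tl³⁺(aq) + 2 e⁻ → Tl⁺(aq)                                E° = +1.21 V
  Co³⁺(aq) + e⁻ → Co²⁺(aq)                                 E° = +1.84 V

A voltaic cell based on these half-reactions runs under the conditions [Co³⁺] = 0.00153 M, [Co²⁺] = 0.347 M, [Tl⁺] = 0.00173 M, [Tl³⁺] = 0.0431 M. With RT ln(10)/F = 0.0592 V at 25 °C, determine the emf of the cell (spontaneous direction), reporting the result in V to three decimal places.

+0.449 V

Co³⁺/Co²⁺ is the cathode (higher E°), Tl³⁺/Tl⁺ the anode: E°cell = +1.84 − (+1.21) = +0.63 V, n = 2.
Overall: 2 Co³⁺(aq) + Tl⁺(aq) → 2 Co²⁺(aq) + Tl³⁺(aq)
Q = [Co²⁺]^2·[Tl³⁺] / ([Co³⁺]^2·[Tl⁺]); log Q = 6.108.
E = E° − (0.0592/n) log Q = +0.63 − (0.0592/2)(6.108) = +0.449 V.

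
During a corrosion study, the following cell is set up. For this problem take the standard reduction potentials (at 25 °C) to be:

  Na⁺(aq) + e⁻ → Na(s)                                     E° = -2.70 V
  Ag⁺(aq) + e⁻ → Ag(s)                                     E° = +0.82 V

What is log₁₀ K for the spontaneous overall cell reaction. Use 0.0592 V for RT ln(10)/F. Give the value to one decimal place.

Cathode: Ag⁺/Ag; anode: Na⁺/Na. E°cell = +3.52 V, n = 1.
log K = nE°cell / 0.0592 = (1)(+3.52) / 0.0592 = 59.5.

59.5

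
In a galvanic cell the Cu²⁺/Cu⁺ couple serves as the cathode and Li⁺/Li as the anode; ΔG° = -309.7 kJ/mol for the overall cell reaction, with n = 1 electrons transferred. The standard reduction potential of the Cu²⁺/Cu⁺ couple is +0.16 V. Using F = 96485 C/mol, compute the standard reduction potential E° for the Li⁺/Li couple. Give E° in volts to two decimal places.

-3.05 V

E°cell = −ΔG°/(nF) = −(-309.7×10³)/((1)(96485)) = +3.210 V.
Since Cu²⁺/Cu⁺ is the cathode and Li⁺/Li the anode, E°cell = E°(Cu²⁺/Cu⁺) − E°(Li⁺/Li).
So E°(Li⁺/Li) = E°(Cu²⁺/Cu⁺) − E°cell = (+0.16) − (+3.210) = -3.05 V.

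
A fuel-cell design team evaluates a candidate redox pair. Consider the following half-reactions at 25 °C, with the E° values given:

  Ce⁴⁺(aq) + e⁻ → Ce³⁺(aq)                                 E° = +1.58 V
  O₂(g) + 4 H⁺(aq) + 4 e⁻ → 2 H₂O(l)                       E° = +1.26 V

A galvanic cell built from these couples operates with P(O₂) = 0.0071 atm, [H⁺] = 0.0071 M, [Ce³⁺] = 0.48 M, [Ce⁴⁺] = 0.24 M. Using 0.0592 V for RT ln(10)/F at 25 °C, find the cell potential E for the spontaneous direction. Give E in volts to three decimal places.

+0.461 V

Ce⁴⁺/Ce³⁺ is the cathode (higher E°), O₂/H₂O the anode: E°cell = +1.58 − (+1.26) = +0.32 V, n = 4.
Overall: 4 Ce⁴⁺(aq) + 2 H₂O(l) → 4 Ce³⁺(aq) + O₂(g) + 4 H⁺(aq)
Q = [Ce³⁺]^4·P(O₂)·[H⁺]^4 / ([Ce⁴⁺]^4); log Q = -9.540.
E = E° − (0.0592/n) log Q = +0.32 − (0.0592/4)(-9.540) = +0.461 V.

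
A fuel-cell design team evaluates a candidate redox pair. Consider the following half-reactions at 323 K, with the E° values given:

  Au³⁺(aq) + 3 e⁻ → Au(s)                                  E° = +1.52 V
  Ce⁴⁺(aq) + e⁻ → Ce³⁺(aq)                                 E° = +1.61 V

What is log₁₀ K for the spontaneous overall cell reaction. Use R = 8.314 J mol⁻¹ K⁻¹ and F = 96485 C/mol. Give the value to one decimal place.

4.2

Cathode: Ce⁴⁺/Ce³⁺; anode: Au³⁺/Au. E°cell = (+1.61) − (+1.52) = +0.09 V, with n = 3.
ΔG° = −nFE° = −RT ln K, so ln K = nFE°/(RT) = (3)(96485)(+0.09) / ((8.314)(323)) = 9.701.
log₁₀ K = 9.701 / ln 10 = 4.2.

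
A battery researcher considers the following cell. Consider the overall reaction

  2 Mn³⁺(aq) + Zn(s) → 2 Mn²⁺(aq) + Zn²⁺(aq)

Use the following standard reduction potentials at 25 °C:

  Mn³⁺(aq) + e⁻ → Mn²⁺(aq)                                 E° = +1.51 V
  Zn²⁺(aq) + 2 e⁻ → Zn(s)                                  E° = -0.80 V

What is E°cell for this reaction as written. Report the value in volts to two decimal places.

The Mn³⁺/Mn²⁺ couple has the higher reduction potential, so it is the cathode; Zn²⁺/Zn is oxidised at the anode.
E°cell = E°(cathode) − E°(anode) = (+1.51) − (-0.80) = +2.31 V.
Since E°cell > 0, the reaction is spontaneous under standard conditions.

+2.31 V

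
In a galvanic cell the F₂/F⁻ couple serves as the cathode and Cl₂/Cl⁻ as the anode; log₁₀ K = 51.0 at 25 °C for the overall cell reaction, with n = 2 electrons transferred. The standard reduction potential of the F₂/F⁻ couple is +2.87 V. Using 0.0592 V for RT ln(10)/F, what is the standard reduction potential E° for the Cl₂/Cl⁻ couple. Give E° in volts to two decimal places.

+1.36 V

E°cell = (0.0592/n)·log K = (0.0592/2)(51.0) = +1.510 V.
Since F₂/F⁻ is the cathode and Cl₂/Cl⁻ the anode, E°cell = E°(F₂/F⁻) − E°(Cl₂/Cl⁻).
So E°(Cl₂/Cl⁻) = E°(F₂/F⁻) − E°cell = (+2.87) − (+1.510) = +1.36 V.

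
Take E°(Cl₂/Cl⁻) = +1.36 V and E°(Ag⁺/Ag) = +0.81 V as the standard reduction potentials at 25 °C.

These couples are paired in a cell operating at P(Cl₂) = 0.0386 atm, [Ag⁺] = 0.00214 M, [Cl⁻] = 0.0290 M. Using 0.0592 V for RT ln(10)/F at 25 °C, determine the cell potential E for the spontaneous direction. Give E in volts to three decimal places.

+0.757 V

Cl₂/Cl⁻ is the cathode (higher E°), Ag⁺/Ag the anode: E°cell = +1.36 − (+0.81) = +0.55 V, n = 2.
Overall: Cl₂(g) + 2 Ag(s) → 2 Cl⁻(aq) + 2 Ag⁺(aq)
Q = [Cl⁻]^2·[Ag⁺]^2 / (P(Cl₂)); log Q = -7.001.
E = E° − (0.0592/n) log Q = +0.55 − (0.0592/2)(-7.001) = +0.757 V.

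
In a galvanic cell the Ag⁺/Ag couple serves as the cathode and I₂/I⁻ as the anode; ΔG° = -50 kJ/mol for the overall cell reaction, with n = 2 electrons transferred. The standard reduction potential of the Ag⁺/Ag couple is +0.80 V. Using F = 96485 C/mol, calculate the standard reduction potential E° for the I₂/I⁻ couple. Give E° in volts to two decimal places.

E°cell = −ΔG°/(nF) = −(-50×10³)/((2)(96485)) = +0.259 V.
Since Ag⁺/Ag is the cathode and I₂/I⁻ the anode, E°cell = E°(Ag⁺/Ag) − E°(I₂/I⁻).
So E°(I₂/I⁻) = E°(Ag⁺/Ag) − E°cell = (+0.80) − (+0.259) = +0.54 V.

+0.54 V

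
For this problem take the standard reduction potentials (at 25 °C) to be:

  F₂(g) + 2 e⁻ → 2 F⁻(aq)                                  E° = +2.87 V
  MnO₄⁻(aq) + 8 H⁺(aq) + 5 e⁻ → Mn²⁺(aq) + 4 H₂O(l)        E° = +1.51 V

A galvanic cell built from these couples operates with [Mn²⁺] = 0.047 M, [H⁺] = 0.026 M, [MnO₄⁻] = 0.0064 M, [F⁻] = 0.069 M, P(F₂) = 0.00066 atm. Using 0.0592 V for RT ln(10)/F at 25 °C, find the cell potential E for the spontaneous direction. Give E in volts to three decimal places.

F₂/F⁻ is the cathode (higher E°), MnO₄⁻/Mn²⁺ the anode: E°cell = +2.87 − (+1.51) = +1.36 V, n = 10.
Overall: 5 F₂(g) + 2 Mn²⁺(aq) + 8 H₂O(l) → 10 F⁻(aq) + 2 MnO₄⁻(aq) + 16 H⁺(aq)
Q = [F⁻]^10·[MnO₄⁻]^2·[H⁺]^16 / (P(F₂)^5·[Mn²⁺]^2); log Q = -22.801.
E = E° − (0.0592/n) log Q = +1.36 − (0.0592/10)(-22.801) = +1.495 V.

+1.495 V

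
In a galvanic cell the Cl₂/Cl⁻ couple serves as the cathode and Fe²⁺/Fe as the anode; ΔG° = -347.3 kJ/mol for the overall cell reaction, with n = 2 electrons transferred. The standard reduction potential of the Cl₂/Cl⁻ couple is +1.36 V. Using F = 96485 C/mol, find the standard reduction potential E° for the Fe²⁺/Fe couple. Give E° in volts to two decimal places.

E°cell = −ΔG°/(nF) = −(-347.3×10³)/((2)(96485)) = +1.800 V.
Since Cl₂/Cl⁻ is the cathode and Fe²⁺/Fe the anode, E°cell = E°(Cl₂/Cl⁻) − E°(Fe²⁺/Fe).
So E°(Fe²⁺/Fe) = E°(Cl₂/Cl⁻) − E°cell = (+1.36) − (+1.800) = -0.44 V.

-0.44 V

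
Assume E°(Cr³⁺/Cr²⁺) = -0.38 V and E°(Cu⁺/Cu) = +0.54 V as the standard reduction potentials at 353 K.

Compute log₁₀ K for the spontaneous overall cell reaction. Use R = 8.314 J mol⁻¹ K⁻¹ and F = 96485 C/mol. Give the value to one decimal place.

Cathode: Cu⁺/Cu; anode: Cr³⁺/Cr²⁺. E°cell = (+0.54) − (-0.38) = +0.92 V, with n = 1.
ΔG° = −nFE° = −RT ln K, so ln K = nFE°/(RT) = (1)(96485)(+0.92) / ((8.314)(353)) = 30.246.
log₁₀ K = 30.246 / ln 10 = 13.1.

13.1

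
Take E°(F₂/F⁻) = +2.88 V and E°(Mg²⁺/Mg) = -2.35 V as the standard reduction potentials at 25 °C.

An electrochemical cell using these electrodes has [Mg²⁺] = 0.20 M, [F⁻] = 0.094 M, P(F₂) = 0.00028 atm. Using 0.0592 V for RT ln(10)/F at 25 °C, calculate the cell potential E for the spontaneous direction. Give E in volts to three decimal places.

F₂/F⁻ is the cathode (higher E°), Mg²⁺/Mg the anode: E°cell = +2.88 − (-2.35) = +5.23 V, n = 2.
Overall: F₂(g) + Mg(s) → 2 F⁻(aq) + Mg²⁺(aq)
Q = [F⁻]^2·[Mg²⁺] / (P(F₂)); log Q = 0.800.
E = E° − (0.0592/n) log Q = +5.23 − (0.0592/2)(0.800) = +5.206 V.

+5.206 V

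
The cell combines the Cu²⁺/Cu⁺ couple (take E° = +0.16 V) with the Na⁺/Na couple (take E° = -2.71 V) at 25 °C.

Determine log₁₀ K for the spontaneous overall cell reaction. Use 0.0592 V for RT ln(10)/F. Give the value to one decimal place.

Cathode: Cu²⁺/Cu⁺; anode: Na⁺/Na. E°cell = +2.87 V, n = 1.
log K = nE°cell / 0.0592 = (1)(+2.87) / 0.0592 = 48.5.

48.5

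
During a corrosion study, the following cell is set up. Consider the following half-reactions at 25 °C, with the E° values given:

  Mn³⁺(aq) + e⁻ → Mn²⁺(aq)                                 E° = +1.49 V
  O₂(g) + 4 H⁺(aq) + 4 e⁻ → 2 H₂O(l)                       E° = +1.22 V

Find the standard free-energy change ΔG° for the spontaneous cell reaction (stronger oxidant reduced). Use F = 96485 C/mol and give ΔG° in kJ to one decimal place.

Mn³⁺/Mn²⁺ (E° = +1.49 V) is the cathode; O₂/H₂O (E° = +1.22 V) is the anode, so E°cell = +0.27 V.
Balancing electrons gives n = 4 (lcm of 1 and 4).
ΔG° = −nFE° = −(4)(96485)(+0.27) = -104,204 J = -104.2 kJ.

-104.2 kJ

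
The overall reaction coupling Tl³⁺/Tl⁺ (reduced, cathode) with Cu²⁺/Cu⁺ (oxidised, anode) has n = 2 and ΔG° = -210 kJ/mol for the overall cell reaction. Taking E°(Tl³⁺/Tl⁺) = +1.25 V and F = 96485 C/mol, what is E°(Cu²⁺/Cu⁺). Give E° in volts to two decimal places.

E°cell = −ΔG°/(nF) = −(-210×10³)/((2)(96485)) = +1.088 V.
Since Tl³⁺/Tl⁺ is the cathode and Cu²⁺/Cu⁺ the anode, E°cell = E°(Tl³⁺/Tl⁺) − E°(Cu²⁺/Cu⁺).
So E°(Cu²⁺/Cu⁺) = E°(Tl³⁺/Tl⁺) − E°cell = (+1.25) − (+1.088) = +0.16 V.

+0.16 V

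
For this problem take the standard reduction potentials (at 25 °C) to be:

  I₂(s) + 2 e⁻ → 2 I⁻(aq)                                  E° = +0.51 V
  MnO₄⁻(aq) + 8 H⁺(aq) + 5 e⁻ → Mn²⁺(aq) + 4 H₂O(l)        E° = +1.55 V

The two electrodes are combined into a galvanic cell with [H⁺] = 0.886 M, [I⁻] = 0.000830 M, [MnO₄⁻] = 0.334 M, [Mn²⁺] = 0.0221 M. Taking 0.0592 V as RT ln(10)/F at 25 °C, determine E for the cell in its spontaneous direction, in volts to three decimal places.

MnO₄⁻/Mn²⁺ is the cathode (higher E°), I₂/I⁻ the anode: E°cell = +1.55 − (+0.51) = +1.04 V, n = 10.
Overall: 2 MnO₄⁻(aq) + 16 H⁺(aq) + 10 I⁻(aq) → 2 Mn²⁺(aq) + 8 H₂O(l) + 5 I₂(s)
Q = [Mn²⁺]^2 / ([MnO₄⁻]^2·[H⁺]^16·[I⁻]^10); log Q = 29.292.
E = E° − (0.0592/n) log Q = +1.04 − (0.0592/10)(29.292) = +0.867 V.

+0.867 V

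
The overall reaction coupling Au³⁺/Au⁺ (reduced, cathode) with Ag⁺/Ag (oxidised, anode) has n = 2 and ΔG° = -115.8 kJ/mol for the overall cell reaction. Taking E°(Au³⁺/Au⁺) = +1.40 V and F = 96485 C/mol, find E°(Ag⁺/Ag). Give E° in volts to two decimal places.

+0.80 V

E°cell = −ΔG°/(nF) = −(-115.8×10³)/((2)(96485)) = +0.600 V.
Since Au³⁺/Au⁺ is the cathode and Ag⁺/Ag the anode, E°cell = E°(Au³⁺/Au⁺) − E°(Ag⁺/Ag).
So E°(Ag⁺/Ag) = E°(Au³⁺/Au⁺) − E°cell = (+1.40) − (+0.600) = +0.80 V.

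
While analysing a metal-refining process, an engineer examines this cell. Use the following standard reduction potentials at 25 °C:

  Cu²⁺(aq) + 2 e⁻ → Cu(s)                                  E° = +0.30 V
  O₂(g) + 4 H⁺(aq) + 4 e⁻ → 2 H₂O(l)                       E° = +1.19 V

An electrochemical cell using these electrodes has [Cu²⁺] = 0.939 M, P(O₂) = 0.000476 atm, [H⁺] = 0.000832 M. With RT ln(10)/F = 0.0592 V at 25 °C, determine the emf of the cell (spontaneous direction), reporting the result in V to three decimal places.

O₂/H₂O is the cathode (higher E°), Cu²⁺/Cu the anode: E°cell = +1.19 − (+0.30) = +0.89 V, n = 4.
Overall: O₂(g) + 4 H⁺(aq) + 2 Cu(s) → 2 H₂O(l) + 2 Cu²⁺(aq)
Q = [Cu²⁺]^2 / (P(O₂)·[H⁺]^4); log Q = 15.587.
E = E° − (0.0592/n) log Q = +0.89 − (0.0592/4)(15.587) = +0.659 V.

+0.659 V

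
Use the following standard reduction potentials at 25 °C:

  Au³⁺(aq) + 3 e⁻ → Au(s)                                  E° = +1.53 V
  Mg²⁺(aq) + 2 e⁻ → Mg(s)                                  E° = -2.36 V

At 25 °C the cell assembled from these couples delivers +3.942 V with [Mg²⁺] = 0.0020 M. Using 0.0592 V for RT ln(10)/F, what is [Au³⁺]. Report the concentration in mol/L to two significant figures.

Au³⁺/Au is the cathode, Mg²⁺/Mg the anode: E°cell = +3.89 V, n = 6.
Overall reaction: 2 Au³⁺(aq) + 3 Mg(s) → 2 Au(s) + 3 Mg²⁺(aq); Q = [Mg²⁺]^3/[Au³⁺]^2.
From E = E° − (0.0592/n) log Q: log Q = (E° − E)·n/0.0592 = (+3.89 − (+3.942))·6/0.0592 = -5.2703.
So 2·log[Au³⁺] = 3·log(0.002) − log Q = -8.0969 − (-5.2703) = -2.8266; log[Au³⁺] = -2.8266 / 2 = -1.4133; [Au³⁺] = 10^(-1.4133) ≈ 0.039 M.

0.039 M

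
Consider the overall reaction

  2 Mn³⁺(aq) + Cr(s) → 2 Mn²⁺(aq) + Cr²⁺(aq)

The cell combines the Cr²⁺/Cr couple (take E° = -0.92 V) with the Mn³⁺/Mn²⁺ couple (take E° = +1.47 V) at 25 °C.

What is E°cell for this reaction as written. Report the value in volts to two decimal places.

+2.39 V

The Mn³⁺/Mn²⁺ couple has the higher reduction potential, so it is the cathode; Cr²⁺/Cr is oxidised at the anode.
E°cell = E°(cathode) − E°(anode) = (+1.47) − (-0.92) = +2.39 V.
Since E°cell > 0, the reaction is spontaneous under standard conditions.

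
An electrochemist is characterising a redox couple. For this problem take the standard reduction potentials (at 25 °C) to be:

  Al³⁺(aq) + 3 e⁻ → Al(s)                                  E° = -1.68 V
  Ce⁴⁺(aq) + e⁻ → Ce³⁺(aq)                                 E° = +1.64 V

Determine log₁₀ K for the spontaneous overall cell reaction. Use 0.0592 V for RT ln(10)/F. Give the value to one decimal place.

168.2

Cathode: Ce⁴⁺/Ce³⁺; anode: Al³⁺/Al. E°cell = +3.32 V, n = 3.
log K = nE°cell / 0.0592 = (3)(+3.32) / 0.0592 = 168.2.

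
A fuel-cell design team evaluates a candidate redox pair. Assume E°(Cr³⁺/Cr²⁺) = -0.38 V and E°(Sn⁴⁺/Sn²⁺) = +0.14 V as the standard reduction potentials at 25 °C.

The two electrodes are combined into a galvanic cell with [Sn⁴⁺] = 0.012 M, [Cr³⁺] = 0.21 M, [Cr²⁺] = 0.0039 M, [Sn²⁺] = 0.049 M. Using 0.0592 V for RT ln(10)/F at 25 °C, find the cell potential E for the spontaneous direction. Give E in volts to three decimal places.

+0.399 V

Sn⁴⁺/Sn²⁺ is the cathode (higher E°), Cr³⁺/Cr²⁺ the anode: E°cell = +0.14 − (-0.38) = +0.52 V, n = 2.
Overall: Sn⁴⁺(aq) + 2 Cr²⁺(aq) → Sn²⁺(aq) + 2 Cr³⁺(aq)
Q = [Sn²⁺]·[Cr³⁺]^2 / ([Sn⁴⁺]·[Cr²⁺]^2); log Q = 4.073.
E = E° − (0.0592/n) log Q = +0.52 − (0.0592/2)(4.073) = +0.399 V.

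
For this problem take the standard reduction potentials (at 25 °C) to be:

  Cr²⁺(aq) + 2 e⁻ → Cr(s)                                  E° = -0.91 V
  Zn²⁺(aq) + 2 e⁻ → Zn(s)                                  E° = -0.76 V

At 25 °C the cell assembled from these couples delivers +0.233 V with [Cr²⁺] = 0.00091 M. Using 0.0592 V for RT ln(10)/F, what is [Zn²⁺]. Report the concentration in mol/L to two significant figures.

0.58 M

Zn²⁺/Zn is the cathode, Cr²⁺/Cr the anode: E°cell = +0.15 V, n = 2.
Overall reaction: Zn²⁺(aq) + Cr(s) → Zn(s) + Cr²⁺(aq); Q = [Cr²⁺]^1/[Zn²⁺]^1.
From E = E° − (0.0592/n) log Q: log Q = (E° − E)·n/0.0592 = (+0.15 − (+0.233))·2/0.0592 = -2.8041.
So 1·log[Zn²⁺] = 1·log(0.00091) − log Q = -3.0410 − (-2.8041) = -0.2369; [Zn²⁺] = 10^(-0.2369) ≈ 0.58 M.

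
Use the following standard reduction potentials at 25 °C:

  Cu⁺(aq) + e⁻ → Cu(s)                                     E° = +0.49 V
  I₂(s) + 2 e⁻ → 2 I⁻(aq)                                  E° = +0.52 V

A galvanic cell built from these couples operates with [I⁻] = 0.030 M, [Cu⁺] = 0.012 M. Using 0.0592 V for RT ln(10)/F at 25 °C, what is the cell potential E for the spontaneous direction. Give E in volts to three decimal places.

I₂/I⁻ is the cathode (higher E°), Cu⁺/Cu the anode: E°cell = +0.52 − (+0.49) = +0.03 V, n = 2.
Overall: I₂(s) + 2 Cu(s) → 2 I⁻(aq) + 2 Cu⁺(aq)
Q = [I⁻]^2·[Cu⁺]^2; log Q = -6.887.
E = E° − (0.0592/n) log Q = +0.03 − (0.0592/2)(-6.887) = +0.234 V.

+0.234 V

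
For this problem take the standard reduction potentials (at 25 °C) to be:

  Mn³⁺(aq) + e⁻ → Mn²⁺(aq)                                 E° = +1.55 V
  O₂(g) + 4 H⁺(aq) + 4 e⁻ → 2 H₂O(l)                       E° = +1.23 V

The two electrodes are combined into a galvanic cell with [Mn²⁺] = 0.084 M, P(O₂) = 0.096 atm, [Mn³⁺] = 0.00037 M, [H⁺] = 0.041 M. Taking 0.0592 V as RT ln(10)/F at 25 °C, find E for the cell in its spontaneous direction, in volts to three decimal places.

Mn³⁺/Mn²⁺ is the cathode (higher E°), O₂/H₂O the anode: E°cell = +1.55 − (+1.23) = +0.32 V, n = 4.
Overall: 4 Mn³⁺(aq) + 2 H₂O(l) → 4 Mn²⁺(aq) + O₂(g) + 4 H⁺(aq)
Q = [Mn²⁺]^4·P(O₂)·[H⁺]^4 / ([Mn³⁺]^4); log Q = 2.858.
E = E° − (0.0592/n) log Q = +0.32 − (0.0592/4)(2.858) = +0.278 V.

+0.278 V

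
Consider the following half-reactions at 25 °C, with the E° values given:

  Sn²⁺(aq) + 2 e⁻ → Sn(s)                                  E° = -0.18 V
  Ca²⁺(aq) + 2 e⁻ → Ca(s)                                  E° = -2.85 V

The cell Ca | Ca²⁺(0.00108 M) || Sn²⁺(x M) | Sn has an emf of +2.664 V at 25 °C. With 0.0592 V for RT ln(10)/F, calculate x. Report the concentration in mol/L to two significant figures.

Sn²⁺/Sn is the cathode, Ca²⁺/Ca the anode: E°cell = +2.67 V, n = 2.
Overall reaction: Sn²⁺(aq) + Ca(s) → Sn(s) + Ca²⁺(aq); Q = [Ca²⁺]^1/[Sn²⁺]^1.
From E = E° − (0.0592/n) log Q: log Q = (E° − E)·n/0.0592 = (+2.67 − (+2.664))·2/0.0592 = 0.2027.
So 1·log[Sn²⁺] = 1·log(0.00108) − log Q = -2.9666 − (0.2027) = -3.1693; [Sn²⁺] = 10^(-3.1693) ≈ 0.00068 M.

0.00068 M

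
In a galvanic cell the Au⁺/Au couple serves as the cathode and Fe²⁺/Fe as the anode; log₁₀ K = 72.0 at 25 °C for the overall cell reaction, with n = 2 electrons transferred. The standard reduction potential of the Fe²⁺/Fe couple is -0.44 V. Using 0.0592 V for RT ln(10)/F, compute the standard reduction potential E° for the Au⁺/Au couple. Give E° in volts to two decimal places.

+1.69 V

E°cell = (0.0592/n)·log K = (0.0592/2)(72.0) = +2.131 V.
Since Au⁺/Au is the cathode and Fe²⁺/Fe the anode, E°cell = E°(Au⁺/Au) − E°(Fe²⁺/Fe).
So E°(Au⁺/Au) = E°cell + E°(Fe²⁺/Fe) = +2.131 + (-0.44) = +1.69 V.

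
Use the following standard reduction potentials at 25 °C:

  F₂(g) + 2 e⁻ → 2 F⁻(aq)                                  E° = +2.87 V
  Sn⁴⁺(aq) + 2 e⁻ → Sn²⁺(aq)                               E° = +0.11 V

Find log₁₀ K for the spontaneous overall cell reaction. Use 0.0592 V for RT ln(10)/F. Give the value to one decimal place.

93.2

Cathode: F₂/F⁻; anode: Sn⁴⁺/Sn²⁺. E°cell = +2.76 V, n = 2.
log K = nE°cell / 0.0592 = (2)(+2.76) / 0.0592 = 93.2.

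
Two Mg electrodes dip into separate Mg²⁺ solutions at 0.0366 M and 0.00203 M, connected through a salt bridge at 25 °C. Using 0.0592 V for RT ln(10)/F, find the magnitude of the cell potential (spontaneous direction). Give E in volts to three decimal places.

+0.037 V

For a concentration cell E°cell = 0. The 0.0366 M side is the cathode (reduction is favoured where [Mg²⁺] is higher).
With n = 2, E = −(0.0592/2) log([Mg²⁺]ₐₙ/[Mg²⁺]꜀ₐₜ) = −(0.0592/2) log(0.00203/0.0366) = −(0.0592/2)(-1.256) = +0.037 V.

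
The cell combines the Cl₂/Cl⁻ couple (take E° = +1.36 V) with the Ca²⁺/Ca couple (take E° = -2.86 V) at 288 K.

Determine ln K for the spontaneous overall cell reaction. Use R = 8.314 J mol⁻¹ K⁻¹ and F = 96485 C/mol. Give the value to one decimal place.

Cathode: Cl₂/Cl⁻; anode: Ca²⁺/Ca. E°cell = (+1.36) − (-2.86) = +4.22 V, with n = 2.
ΔG° = −nFE° = −RT ln K, so ln K = nFE°/(RT) = (2)(96485)(+4.22) / ((8.314)(288)) = 340.095.

340.1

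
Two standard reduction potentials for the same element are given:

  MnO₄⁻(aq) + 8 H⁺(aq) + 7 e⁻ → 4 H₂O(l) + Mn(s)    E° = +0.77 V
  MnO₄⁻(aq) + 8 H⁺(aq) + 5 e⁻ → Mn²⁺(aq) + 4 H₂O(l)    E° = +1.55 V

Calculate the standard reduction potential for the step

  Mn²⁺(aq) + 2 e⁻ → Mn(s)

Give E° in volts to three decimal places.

-1.180 V

Sequential free energies add, so n₃E°₃ = n₁E°₁ + n₂E°₂.
With n₃ = 7, and the known step contributing 5×(+1.55) V, the unknown satisfies 2·E° = 7×(+0.77) − 5×(+1.55) = -2.360.
E° = -2.360 / 2 = -1.180 V.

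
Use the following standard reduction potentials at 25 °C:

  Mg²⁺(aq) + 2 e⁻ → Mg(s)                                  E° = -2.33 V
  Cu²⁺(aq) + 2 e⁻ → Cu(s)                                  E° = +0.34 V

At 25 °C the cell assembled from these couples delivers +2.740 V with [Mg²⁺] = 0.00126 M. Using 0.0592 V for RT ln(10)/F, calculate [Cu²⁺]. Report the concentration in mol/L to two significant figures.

0.29 M

Cu²⁺/Cu is the cathode, Mg²⁺/Mg the anode: E°cell = +2.67 V, n = 2.
Overall reaction: Cu²⁺(aq) + Mg(s) → Cu(s) + Mg²⁺(aq); Q = [Mg²⁺]^1/[Cu²⁺]^1.
From E = E° − (0.0592/n) log Q: log Q = (E° − E)·n/0.0592 = (+2.67 − (+2.740))·2/0.0592 = -2.3649.
So 1·log[Cu²⁺] = 1·log(0.00126) − log Q = -2.8996 − (-2.3649) = -0.5347; [Cu²⁺] = 10^(-0.5347) ≈ 0.29 M.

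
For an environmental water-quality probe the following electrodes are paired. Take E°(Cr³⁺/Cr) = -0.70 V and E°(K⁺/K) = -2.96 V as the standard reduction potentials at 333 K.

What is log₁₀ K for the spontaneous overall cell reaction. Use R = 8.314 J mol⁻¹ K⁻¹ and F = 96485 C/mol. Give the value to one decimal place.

Cathode: Cr³⁺/Cr; anode: K⁺/K. E°cell = (-0.70) − (-2.96) = +2.26 V, with n = 3.
ΔG° = −nFE° = −RT ln K, so ln K = nFE°/(RT) = (3)(96485)(+2.26) / ((8.314)(333)) = 236.285.
log₁₀ K = 236.285 / ln 10 = 102.6.

102.6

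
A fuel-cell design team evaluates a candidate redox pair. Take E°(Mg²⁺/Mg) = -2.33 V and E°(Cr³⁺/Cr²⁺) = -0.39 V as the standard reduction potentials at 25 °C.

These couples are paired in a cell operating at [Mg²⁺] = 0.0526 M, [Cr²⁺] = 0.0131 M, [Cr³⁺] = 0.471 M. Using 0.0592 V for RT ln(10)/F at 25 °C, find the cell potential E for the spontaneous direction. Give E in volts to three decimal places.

Cr³⁺/Cr²⁺ is the cathode (higher E°), Mg²⁺/Mg the anode: E°cell = -0.39 − (-2.33) = +1.94 V, n = 2.
Overall: 2 Cr³⁺(aq) + Mg(s) → 2 Cr²⁺(aq) + Mg²⁺(aq)
Q = [Cr²⁺]^2·[Mg²⁺] / ([Cr³⁺]^2); log Q = -4.391.
E = E° − (0.0592/n) log Q = +1.94 − (0.0592/2)(-4.391) = +2.070 V.

+2.070 V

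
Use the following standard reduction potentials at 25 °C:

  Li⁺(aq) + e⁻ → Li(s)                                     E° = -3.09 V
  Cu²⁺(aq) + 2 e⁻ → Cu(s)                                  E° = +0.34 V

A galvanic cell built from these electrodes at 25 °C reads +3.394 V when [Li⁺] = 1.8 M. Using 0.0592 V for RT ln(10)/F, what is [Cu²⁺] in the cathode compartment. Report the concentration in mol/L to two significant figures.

0.20 M

Cu²⁺/Cu is the cathode, Li⁺/Li the anode: E°cell = +3.43 V, n = 2.
Overall reaction: Cu²⁺(aq) + 2 Li(s) → Cu(s) + 2 Li⁺(aq); Q = [Li⁺]^2/[Cu²⁺]^1.
From E = E° − (0.0592/n) log Q: log Q = (E° − E)·n/0.0592 = (+3.43 − (+3.394))·2/0.0592 = 1.2162.
So 1·log[Cu²⁺] = 2·log(1.8) − log Q = 0.5105 − (1.2162) = -0.7057; [Cu²⁺] = 10^(-0.7057) ≈ 0.20 M.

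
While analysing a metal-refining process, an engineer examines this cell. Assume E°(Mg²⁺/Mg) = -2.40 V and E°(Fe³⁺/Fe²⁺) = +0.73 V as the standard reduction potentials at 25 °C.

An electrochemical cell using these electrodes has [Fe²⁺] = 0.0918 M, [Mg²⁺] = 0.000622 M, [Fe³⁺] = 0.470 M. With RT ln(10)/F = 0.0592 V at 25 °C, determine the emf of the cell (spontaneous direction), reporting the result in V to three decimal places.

+3.267 V

Fe³⁺/Fe²⁺ is the cathode (higher E°), Mg²⁺/Mg the anode: E°cell = +0.73 − (-2.40) = +3.13 V, n = 2.
Overall: 2 Fe³⁺(aq) + Mg(s) → 2 Fe²⁺(aq) + Mg²⁺(aq)
Q = [Fe²⁺]^2·[Mg²⁺] / ([Fe³⁺]^2); log Q = -4.625.
E = E° − (0.0592/n) log Q = +3.13 − (0.0592/2)(-4.625) = +3.267 V.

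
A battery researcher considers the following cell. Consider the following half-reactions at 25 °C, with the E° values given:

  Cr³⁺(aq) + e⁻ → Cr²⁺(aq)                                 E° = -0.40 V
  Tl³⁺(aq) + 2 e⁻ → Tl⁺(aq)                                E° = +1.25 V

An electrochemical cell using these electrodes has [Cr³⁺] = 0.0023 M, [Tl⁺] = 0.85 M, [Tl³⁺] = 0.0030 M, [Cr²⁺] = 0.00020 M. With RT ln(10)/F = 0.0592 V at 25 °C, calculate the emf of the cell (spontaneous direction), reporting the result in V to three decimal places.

Tl³⁺/Tl⁺ is the cathode (higher E°), Cr³⁺/Cr²⁺ the anode: E°cell = +1.25 − (-0.40) = +1.65 V, n = 2.
Overall: Tl³⁺(aq) + 2 Cr²⁺(aq) → Tl⁺(aq) + 2 Cr³⁺(aq)
Q = [Tl⁺]·[Cr³⁺]^2 / ([Tl³⁺]·[Cr²⁺]^2); log Q = 4.574.
E = E° − (0.0592/n) log Q = +1.65 − (0.0592/2)(4.574) = +1.515 V.

+1.515 V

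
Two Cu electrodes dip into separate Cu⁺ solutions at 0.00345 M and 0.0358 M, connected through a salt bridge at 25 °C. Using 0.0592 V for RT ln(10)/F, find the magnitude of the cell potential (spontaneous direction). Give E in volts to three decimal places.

+0.060 V

For a concentration cell E°cell = 0. The 0.0358 M side is the cathode (reduction is favoured where [Cu⁺] is higher).
With n = 1, E = −(0.0592/1) log([Cu⁺]ₐₙ/[Cu⁺]꜀ₐₜ) = −(0.0592/1) log(0.00345/0.0358) = −(0.0592/1)(-1.016) = +0.060 V.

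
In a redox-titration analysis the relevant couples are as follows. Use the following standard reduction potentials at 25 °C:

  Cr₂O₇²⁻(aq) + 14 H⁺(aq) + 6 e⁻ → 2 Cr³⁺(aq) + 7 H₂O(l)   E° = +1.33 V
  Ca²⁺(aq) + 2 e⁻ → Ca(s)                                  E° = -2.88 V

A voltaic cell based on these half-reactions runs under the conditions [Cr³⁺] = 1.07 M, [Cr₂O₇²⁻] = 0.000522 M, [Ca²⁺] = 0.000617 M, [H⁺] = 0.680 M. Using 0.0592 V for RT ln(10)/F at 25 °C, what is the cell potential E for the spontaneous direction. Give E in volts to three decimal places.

Cr₂O₇²⁻/Cr³⁺ is the cathode (higher E°), Ca²⁺/Ca the anode: E°cell = +1.33 − (-2.88) = +4.21 V, n = 6.
Overall: Cr₂O₇²⁻(aq) + 14 H⁺(aq) + 3 Ca(s) → 2 Cr³⁺(aq) + 7 H₂O(l) + 3 Ca²⁺(aq)
Q = [Cr³⁺]^2·[Ca²⁺]^3 / ([Cr₂O₇²⁻]·[H⁺]^14); log Q = -3.943.
E = E° − (0.0592/n) log Q = +4.21 − (0.0592/6)(-3.943) = +4.249 V.

+4.249 V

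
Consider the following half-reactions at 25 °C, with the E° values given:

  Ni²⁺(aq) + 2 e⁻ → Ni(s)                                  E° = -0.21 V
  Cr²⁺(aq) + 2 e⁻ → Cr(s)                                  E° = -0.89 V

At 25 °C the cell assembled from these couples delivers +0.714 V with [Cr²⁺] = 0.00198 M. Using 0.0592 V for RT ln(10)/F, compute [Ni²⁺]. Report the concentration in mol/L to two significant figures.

0.028 M

Ni²⁺/Ni is the cathode, Cr²⁺/Cr the anode: E°cell = +0.68 V, n = 2.
Overall reaction: Ni²⁺(aq) + Cr(s) → Ni(s) + Cr²⁺(aq); Q = [Cr²⁺]^1/[Ni²⁺]^1.
From E = E° − (0.0592/n) log Q: log Q = (E° − E)·n/0.0592 = (+0.68 − (+0.714))·2/0.0592 = -1.1486.
So 1·log[Ni²⁺] = 1·log(0.00198) − log Q = -2.7033 − (-1.1486) = -1.5547; [Ni²⁺] = 10^(-1.5547) ≈ 0.028 M.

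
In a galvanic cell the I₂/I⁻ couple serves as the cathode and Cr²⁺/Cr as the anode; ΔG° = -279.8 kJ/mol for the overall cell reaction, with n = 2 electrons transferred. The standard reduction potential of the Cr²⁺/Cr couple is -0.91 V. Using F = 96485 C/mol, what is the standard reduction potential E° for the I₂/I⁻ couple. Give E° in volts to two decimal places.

E°cell = −ΔG°/(nF) = −(-279.8×10³)/((2)(96485)) = +1.450 V.
Since I₂/I⁻ is the cathode and Cr²⁺/Cr the anode, E°cell = E°(I₂/I⁻) − E°(Cr²⁺/Cr).
So E°(I₂/I⁻) = E°cell + E°(Cr²⁺/Cr) = +1.450 + (-0.91) = +0.54 V.

+0.54 V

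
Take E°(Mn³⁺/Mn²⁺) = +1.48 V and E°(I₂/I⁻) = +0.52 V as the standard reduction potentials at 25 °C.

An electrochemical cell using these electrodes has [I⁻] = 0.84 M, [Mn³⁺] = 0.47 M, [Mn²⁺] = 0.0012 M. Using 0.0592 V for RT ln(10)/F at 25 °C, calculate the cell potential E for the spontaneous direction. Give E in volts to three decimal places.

+1.109 V

Mn³⁺/Mn²⁺ is the cathode (higher E°), I₂/I⁻ the anode: E°cell = +1.48 − (+0.52) = +0.96 V, n = 2.
Overall: 2 Mn³⁺(aq) + 2 I⁻(aq) → 2 Mn²⁺(aq) + I₂(s)
Q = [Mn²⁺]^2 / ([Mn³⁺]^2·[I⁻]^2); log Q = -5.034.
E = E° − (0.0592/n) log Q = +0.96 − (0.0592/2)(-5.034) = +1.109 V.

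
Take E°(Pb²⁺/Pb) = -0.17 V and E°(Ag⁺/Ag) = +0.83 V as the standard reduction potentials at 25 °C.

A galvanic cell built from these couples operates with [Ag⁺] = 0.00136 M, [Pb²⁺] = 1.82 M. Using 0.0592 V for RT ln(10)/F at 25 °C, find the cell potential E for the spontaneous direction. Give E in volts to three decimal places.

+0.823 V

Ag⁺/Ag is the cathode (higher E°), Pb²⁺/Pb the anode: E°cell = +0.83 − (-0.17) = +1.00 V, n = 2.
Overall: 2 Ag⁺(aq) + Pb(s) → 2 Ag(s) + Pb²⁺(aq)
Q = [Pb²⁺] / ([Ag⁺]^2); log Q = 5.993.
E = E° − (0.0592/n) log Q = +1.00 − (0.0592/2)(5.993) = +0.823 V.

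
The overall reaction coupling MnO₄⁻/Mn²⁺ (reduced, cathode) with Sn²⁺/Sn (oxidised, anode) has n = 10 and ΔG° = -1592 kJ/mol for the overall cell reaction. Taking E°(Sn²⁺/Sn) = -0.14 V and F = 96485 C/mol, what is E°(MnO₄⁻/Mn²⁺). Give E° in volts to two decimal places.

E°cell = −ΔG°/(nF) = −(-1592×10³)/((10)(96485)) = +1.650 V.
Since MnO₄⁻/Mn²⁺ is the cathode and Sn²⁺/Sn the anode, E°cell = E°(MnO₄⁻/Mn²⁺) − E°(Sn²⁺/Sn).
So E°(MnO₄⁻/Mn²⁺) = E°cell + E°(Sn²⁺/Sn) = +1.650 + (-0.14) = +1.51 V.

+1.51 V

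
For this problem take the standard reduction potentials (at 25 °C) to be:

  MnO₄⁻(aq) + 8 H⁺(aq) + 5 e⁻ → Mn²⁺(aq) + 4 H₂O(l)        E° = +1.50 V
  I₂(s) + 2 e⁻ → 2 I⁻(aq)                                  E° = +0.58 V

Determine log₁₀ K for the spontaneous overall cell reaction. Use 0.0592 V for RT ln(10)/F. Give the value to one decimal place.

155.4

Cathode: MnO₄⁻/Mn²⁺; anode: I₂/I⁻. E°cell = +0.92 V, n = 10.
log K = nE°cell / 0.0592 = (10)(+0.92) / 0.0592 = 155.4.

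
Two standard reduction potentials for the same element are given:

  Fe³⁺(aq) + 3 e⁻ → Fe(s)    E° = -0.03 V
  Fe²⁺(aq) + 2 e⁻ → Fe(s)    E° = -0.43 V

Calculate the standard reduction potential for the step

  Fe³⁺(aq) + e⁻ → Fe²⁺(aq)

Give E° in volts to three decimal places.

+0.770 V

Sequential free energies add, so n₃E°₃ = n₁E°₁ + n₂E°₂.
With n₃ = 3, and the known step contributing 2×(-0.43) V, the unknown satisfies 1·E° = 3×(-0.03) − 2×(-0.43) = +0.770.
E° = +0.770 / 1 = +0.770 V.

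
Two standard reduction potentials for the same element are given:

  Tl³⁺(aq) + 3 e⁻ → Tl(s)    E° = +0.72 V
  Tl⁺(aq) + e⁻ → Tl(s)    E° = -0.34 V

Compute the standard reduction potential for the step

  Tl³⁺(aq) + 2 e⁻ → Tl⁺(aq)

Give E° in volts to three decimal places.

+1.250 V

Sequential free energies add, so n₃E°₃ = n₁E°₁ + n₂E°₂.
With n₃ = 3, and the known step contributing 1×(-0.34) V, the unknown satisfies 2·E° = 3×(+0.72) − 1×(-0.34) = +2.500.
E° = +2.500 / 2 = +1.250 V.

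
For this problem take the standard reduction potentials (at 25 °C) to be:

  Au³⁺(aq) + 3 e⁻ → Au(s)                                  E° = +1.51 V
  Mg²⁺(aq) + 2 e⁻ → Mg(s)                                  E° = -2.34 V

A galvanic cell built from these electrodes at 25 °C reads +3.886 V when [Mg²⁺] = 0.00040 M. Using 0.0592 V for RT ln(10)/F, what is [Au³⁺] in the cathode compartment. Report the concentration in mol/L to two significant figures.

0.00053 M

Au³⁺/Au is the cathode, Mg²⁺/Mg the anode: E°cell = +3.85 V, n = 6.
Overall reaction: 2 Au³⁺(aq) + 3 Mg(s) → 2 Au(s) + 3 Mg²⁺(aq); Q = [Mg²⁺]^3/[Au³⁺]^2.
From E = E° − (0.0592/n) log Q: log Q = (E° − E)·n/0.0592 = (+3.85 − (+3.886))·6/0.0592 = -3.6486.
So 2·log[Au³⁺] = 3·log(0.0004) − log Q = -10.1938 − (-3.6486) = -6.5452; log[Au³⁺] = -6.5452 / 2 = -3.2726; [Au³⁺] = 10^(-3.2726) ≈ 0.00053 M.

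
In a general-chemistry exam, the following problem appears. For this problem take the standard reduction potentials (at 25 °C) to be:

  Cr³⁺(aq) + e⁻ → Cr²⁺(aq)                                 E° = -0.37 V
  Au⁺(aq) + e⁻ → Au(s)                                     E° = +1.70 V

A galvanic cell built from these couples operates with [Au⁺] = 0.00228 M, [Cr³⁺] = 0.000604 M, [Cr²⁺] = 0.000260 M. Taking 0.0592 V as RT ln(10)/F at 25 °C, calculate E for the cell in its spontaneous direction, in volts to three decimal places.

+1.892 V

Au⁺/Au is the cathode (higher E°), Cr³⁺/Cr²⁺ the anode: E°cell = +1.70 − (-0.37) = +2.07 V, n = 1.
Overall: Au⁺(aq) + Cr²⁺(aq) → Au(s) + Cr³⁺(aq)
Q = [Cr³⁺] / ([Au⁺]·[Cr²⁺]); log Q = 3.008.
E = E° − (0.0592/n) log Q = +2.07 − (0.0592/1)(3.008) = +1.892 V.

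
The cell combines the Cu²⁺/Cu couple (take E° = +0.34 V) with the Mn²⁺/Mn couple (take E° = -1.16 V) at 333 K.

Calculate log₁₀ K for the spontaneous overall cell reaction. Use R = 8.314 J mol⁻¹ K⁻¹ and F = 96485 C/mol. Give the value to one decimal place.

Cathode: Cu²⁺/Cu; anode: Mn²⁺/Mn. E°cell = (+0.34) − (-1.16) = +1.50 V, with n = 2.
ΔG° = −nFE° = −RT ln K, so ln K = nFE°/(RT) = (2)(96485)(+1.50) / ((8.314)(333)) = 104.551.
log₁₀ K = 104.551 / ln 10 = 45.4.

45.4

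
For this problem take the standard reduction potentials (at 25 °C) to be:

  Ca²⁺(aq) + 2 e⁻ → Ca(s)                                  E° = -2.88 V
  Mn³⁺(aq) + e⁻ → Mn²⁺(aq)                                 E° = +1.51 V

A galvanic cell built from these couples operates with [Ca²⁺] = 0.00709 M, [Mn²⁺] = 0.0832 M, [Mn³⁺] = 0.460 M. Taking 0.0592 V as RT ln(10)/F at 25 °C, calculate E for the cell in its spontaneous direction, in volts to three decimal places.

Mn³⁺/Mn²⁺ is the cathode (higher E°), Ca²⁺/Ca the anode: E°cell = +1.51 − (-2.88) = +4.39 V, n = 2.
Overall: 2 Mn³⁺(aq) + Ca(s) → 2 Mn²⁺(aq) + Ca²⁺(aq)
Q = [Mn²⁺]^2·[Ca²⁺] / ([Mn³⁺]^2); log Q = -3.635.
E = E° − (0.0592/n) log Q = +4.39 − (0.0592/2)(-3.635) = +4.498 V.

+4.498 V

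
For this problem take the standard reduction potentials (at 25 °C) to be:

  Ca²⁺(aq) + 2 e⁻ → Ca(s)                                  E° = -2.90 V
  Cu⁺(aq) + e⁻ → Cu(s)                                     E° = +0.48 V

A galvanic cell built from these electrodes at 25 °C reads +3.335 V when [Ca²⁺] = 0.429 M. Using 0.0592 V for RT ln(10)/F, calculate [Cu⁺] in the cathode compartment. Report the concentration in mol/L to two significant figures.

0.11 M

Cu⁺/Cu is the cathode, Ca²⁺/Ca the anode: E°cell = +3.38 V, n = 2.
Overall reaction: 2 Cu⁺(aq) + Ca(s) → 2 Cu(s) + Ca²⁺(aq); Q = [Ca²⁺]^1/[Cu⁺]^2.
From E = E° − (0.0592/n) log Q: log Q = (E° − E)·n/0.0592 = (+3.38 − (+3.335))·2/0.0592 = 1.5203.
So 2·log[Cu⁺] = 1·log(0.429) − log Q = -0.3675 − (1.5203) = -1.8878; log[Cu⁺] = -1.8878 / 2 = -0.9439; [Cu⁺] = 10^(-0.9439) ≈ 0.11 M.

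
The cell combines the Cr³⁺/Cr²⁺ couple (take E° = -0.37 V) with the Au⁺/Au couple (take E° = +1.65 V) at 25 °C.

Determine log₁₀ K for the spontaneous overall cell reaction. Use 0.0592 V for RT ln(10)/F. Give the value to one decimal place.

34.1

Cathode: Au⁺/Au; anode: Cr³⁺/Cr²⁺. E°cell = +2.02 V, n = 1.
log K = nE°cell / 0.0592 = (1)(+2.02) / 0.0592 = 34.1.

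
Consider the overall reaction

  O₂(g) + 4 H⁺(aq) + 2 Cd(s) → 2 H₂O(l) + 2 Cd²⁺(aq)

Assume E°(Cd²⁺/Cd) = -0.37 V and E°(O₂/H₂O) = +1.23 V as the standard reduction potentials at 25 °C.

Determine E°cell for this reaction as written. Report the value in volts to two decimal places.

+1.60 V

The O₂/H₂O couple has the higher reduction potential, so it is the cathode; Cd²⁺/Cd is oxidised at the anode.
E°cell = E°(cathode) − E°(anode) = (+1.23) − (-0.37) = +1.60 V.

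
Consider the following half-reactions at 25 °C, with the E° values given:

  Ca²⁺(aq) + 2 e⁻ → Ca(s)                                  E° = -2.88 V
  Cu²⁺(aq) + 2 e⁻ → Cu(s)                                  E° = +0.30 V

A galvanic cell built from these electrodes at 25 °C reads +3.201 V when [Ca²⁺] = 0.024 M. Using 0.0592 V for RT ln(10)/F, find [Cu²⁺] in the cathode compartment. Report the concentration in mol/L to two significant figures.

Cu²⁺/Cu is the cathode, Ca²⁺/Ca the anode: E°cell = +3.18 V, n = 2.
Overall reaction: Cu²⁺(aq) + Ca(s) → Cu(s) + Ca²⁺(aq); Q = [Ca²⁺]^1/[Cu²⁺]^1.
From E = E° − (0.0592/n) log Q: log Q = (E° − E)·n/0.0592 = (+3.18 − (+3.201))·2/0.0592 = -0.7095.
So 1·log[Cu²⁺] = 1·log(0.024) − log Q = -1.6198 − (-0.7095) = -0.9103; [Cu²⁺] = 10^(-0.9103) ≈ 0.12 M.

0.12 M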